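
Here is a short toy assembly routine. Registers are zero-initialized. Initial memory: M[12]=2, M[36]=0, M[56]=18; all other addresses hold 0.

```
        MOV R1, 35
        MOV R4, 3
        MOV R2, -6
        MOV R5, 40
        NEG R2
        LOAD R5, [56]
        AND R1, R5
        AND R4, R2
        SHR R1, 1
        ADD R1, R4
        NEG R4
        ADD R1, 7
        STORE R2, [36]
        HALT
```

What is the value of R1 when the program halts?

MOV R1, 35 → R1=35
MOV R4, 3 → R4=3
MOV R2, -6 → R2=-6
MOV R5, 40 → R5=40
NEG R2 → R2=-(-6)=6
LOAD R5, [56] → R5=M[56]=18
AND R1, R5 → R1=35&18=2
AND R4, R2 → R4=3&6=2
SHR R1, 1 → R1=2>>1=1
ADD R1, R4 → R1=1+2=3
NEG R4 → R4=-(2)=-2
ADD R1, 7 → R1=3+7=10
STORE R2, [36] → M[36]=6
halt.

10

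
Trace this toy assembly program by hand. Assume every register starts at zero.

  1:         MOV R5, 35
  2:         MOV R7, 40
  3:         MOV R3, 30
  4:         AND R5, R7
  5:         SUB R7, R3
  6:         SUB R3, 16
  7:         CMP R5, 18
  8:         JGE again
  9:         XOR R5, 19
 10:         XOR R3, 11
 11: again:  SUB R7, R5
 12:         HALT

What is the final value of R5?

R5=35
R7=40
R3=30
R5=35&40=32
R7=40-30=10
R3=30-16=14
CMP R5, 18  (cmp 32,18)
JGE again: taken
R7=10-32=-22
halt.

32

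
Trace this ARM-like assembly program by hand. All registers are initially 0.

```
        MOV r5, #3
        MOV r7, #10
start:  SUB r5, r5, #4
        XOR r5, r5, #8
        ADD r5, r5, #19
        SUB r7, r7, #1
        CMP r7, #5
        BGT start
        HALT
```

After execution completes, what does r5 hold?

70

MOV r5, #3 → r5=3
MOV r7, #10 → r7=10
SUB r5, r5, #4 → r5=3-4=-1
XOR r5, r5, #8 → r5=(-1)^8=-9
ADD r5, r5, #19 → r5=(-9)+19=10
SUB r7, r7, #1 → r7=10-1=9
CMP r7, #5  (cmp 9,5)
BGT start: taken
SUB r5, r5, #4 → r5=10-4=6
XOR r5, r5, #8 → r5=6^8=14
ADD r5, r5, #19 → r5=14+19=33
SUB r7, r7, #1 → r7=9-1=8
CMP r7, #5  (cmp 8,5)
BGT start: taken
SUB r5, r5, #4 → r5=33-4=29
XOR r5, r5, #8 → r5=29^8=21
ADD r5, r5, #19 → r5=21+19=40
SUB r7, r7, #1 → r7=8-1=7
CMP r7, #5  (cmp 7,5)
BGT start: taken
SUB r5, r5, #4 → r5=40-4=36
XOR r5, r5, #8 → r5=36^8=44
ADD r5, r5, #19 → r5=44+19=63
SUB r7, r7, #1 → r7=7-1=6
CMP r7, #5  (cmp 6,5)
BGT start: taken
SUB r5, r5, #4 → r5=63-4=59
XOR r5, r5, #8 → r5=59^8=51
ADD r5, r5, #19 → r5=51+19=70
SUB r7, r7, #1 → r7=6-1=5
CMP r7, #5  (cmp 5,5)
BGT start: not taken
halt.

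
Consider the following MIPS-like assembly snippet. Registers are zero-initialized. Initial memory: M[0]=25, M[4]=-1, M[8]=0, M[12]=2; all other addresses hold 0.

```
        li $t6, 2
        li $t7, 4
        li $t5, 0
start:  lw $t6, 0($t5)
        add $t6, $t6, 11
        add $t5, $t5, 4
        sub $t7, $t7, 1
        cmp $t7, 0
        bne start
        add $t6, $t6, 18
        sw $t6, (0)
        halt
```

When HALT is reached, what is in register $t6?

31

li $t6, 2 → $t6=2
li $t7, 4 → $t7=4
li $t5, 0 → $t5=0
lw $t6, 0($t5) → $t6=M[0]=25
add $t6, $t6, 11 → $t6=25+11=36
add $t5, $t5, 4 → $t5=0+4=4
sub $t7, $t7, 1 → $t7=4-1=3
cmp $t7, 0  (cmp 3,0)
bne start: taken
lw $t6, 0($t5) → $t6=M[4]=-1
add $t6, $t6, 11 → $t6=(-1)+11=10
add $t5, $t5, 4 → $t5=4+4=8
sub $t7, $t7, 1 → $t7=3-1=2
cmp $t7, 0  (cmp 2,0)
bne start: taken
lw $t6, 0($t5) → $t6=M[8]=0
add $t6, $t6, 11 → $t6=0+11=11
add $t5, $t5, 4 → $t5=8+4=12
sub $t7, $t7, 1 → $t7=2-1=1
cmp $t7, 0  (cmp 1,0)
bne start: taken
lw $t6, 0($t5) → $t6=M[12]=2
add $t6, $t6, 11 → $t6=2+11=13
add $t5, $t5, 4 → $t5=12+4=16
sub $t7, $t7, 1 → $t7=1-1=0
cmp $t7, 0  (cmp 0,0)
bne start: not taken
add $t6, $t6, 18 → $t6=13+18=31
sw $t6, (0) → M[0]=31
halt.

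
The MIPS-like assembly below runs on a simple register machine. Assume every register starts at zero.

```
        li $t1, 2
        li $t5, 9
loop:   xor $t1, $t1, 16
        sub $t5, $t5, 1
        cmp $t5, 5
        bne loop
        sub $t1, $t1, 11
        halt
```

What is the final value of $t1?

-9

$t1=2
$t5=9
$t1=2^16=18
$t5=9-1=8
cmp $t5, 5  (cmp 8,5)
bne loop: taken
$t1=18^16=2
$t5=8-1=7
cmp $t5, 5  (cmp 7,5)
bne loop: taken
$t1=2^16=18
$t5=7-1=6
cmp $t5, 5  (cmp 6,5)
bne loop: taken
$t1=18^16=2
$t5=6-1=5
cmp $t5, 5  (cmp 5,5)
bne loop: not taken
$t1=2-11=-9
halt.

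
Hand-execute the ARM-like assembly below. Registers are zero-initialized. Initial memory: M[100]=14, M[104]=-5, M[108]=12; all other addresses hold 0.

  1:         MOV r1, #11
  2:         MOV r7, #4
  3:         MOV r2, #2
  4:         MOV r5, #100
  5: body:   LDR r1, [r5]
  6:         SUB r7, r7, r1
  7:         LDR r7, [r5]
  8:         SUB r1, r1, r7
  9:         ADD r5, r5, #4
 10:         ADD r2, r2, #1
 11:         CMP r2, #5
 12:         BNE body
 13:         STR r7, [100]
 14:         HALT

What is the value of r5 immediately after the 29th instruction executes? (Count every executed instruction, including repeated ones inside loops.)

after MOV r1, #11: r1=11
after MOV r7, #4: r7=4
after MOV r2, #2: r2=2
after MOV r5, #100: r5=100
after LDR r1, [r5]: r1=M[100]=14
after SUB r7, r7, r1: r7=4-14=-10
after LDR r7, [r5]: r7=M[100]=14
after SUB r1, r1, r7: r1=14-14=0
after ADD r5, r5, #4: r5=100+4=104
after ADD r2, r2, #1: r2=2+1=3
CMP r2, #5  (cmp 3,5)
BNE body: taken
after LDR r1, [r5]: r1=M[104]=-5
after SUB r7, r7, r1: r7=14-(-5)=19
after LDR r7, [r5]: r7=M[104]=-5
after SUB r1, r1, r7: r1=(-5)-(-5)=0
after ADD r5, r5, #4: r5=104+4=108
after ADD r2, r2, #1: r2=3+1=4
CMP r2, #5  (cmp 4,5)
BNE body: taken
after LDR r1, [r5]: r1=M[108]=12
after SUB r7, r7, r1: r7=(-5)-12=-17
after LDR r7, [r5]: r7=M[108]=12
after SUB r1, r1, r7: r1=12-12=0
after ADD r5, r5, #4: r5=108+4=112
after ADD r2, r2, #1: r2=4+1=5
CMP r2, #5  (cmp 5,5)
BNE body: not taken
STR r7, [100] → M[100]=12
After step 29: r5 = 112.

112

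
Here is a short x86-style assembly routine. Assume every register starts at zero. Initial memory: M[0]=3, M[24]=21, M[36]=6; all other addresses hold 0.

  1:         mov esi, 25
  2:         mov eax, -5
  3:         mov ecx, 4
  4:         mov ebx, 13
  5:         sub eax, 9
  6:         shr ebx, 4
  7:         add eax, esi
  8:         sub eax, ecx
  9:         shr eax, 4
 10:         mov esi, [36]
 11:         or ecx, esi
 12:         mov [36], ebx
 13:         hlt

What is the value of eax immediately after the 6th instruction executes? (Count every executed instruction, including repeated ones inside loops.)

mov esi, 25 → esi=25
mov eax, -5 → eax=-5
mov ecx, 4 → ecx=4
mov ebx, 13 → ebx=13
sub eax, 9 → eax=(-5)-9=-14
shr ebx, 4 → ebx=13>>4=0
After step 6: eax = -14.

-14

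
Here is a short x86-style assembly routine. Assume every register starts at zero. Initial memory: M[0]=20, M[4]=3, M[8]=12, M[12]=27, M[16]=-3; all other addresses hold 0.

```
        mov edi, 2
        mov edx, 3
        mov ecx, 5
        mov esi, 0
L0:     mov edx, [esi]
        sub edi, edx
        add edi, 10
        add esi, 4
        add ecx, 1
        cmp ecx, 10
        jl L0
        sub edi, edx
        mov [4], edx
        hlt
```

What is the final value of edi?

-4

edi=2
edx=3
ecx=5
esi=0
edx=M[0]=20
edi=2-20=-18
edi=(-18)+10=-8
esi=0+4=4
ecx=5+1=6
cmp ecx, 10  (cmp 6,10)
jl L0: taken
edx=M[4]=3
edi=(-8)-3=-11
edi=(-11)+10=-1
esi=4+4=8
ecx=6+1=7
cmp ecx, 10  (cmp 7,10)
jl L0: taken
edx=M[8]=12
edi=(-1)-12=-13
edi=(-13)+10=-3
esi=8+4=12
ecx=7+1=8
cmp ecx, 10  (cmp 8,10)
jl L0: taken
edx=M[12]=27
edi=(-3)-27=-30
edi=(-30)+10=-20
esi=12+4=16
ecx=8+1=9
cmp ecx, 10  (cmp 9,10)
jl L0: taken
edx=M[16]=-3
edi=(-20)-(-3)=-17
edi=(-17)+10=-7
esi=16+4=20
ecx=9+1=10
cmp ecx, 10  (cmp 10,10)
jl L0: not taken
edi=(-7)-(-3)=-4
mov [4], edx → M[4]=-3
halt.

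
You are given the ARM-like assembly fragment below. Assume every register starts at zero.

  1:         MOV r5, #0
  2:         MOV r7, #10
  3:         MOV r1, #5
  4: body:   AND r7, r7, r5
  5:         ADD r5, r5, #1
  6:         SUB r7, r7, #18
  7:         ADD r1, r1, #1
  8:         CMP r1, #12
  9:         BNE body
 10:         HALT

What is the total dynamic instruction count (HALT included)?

46

r5=0
r7=10
r1=5
r7=10&0=0
r5=0+1=1
r7=0-18=-18
r1=5+1=6
CMP r1, #12  (cmp 6,12)
BNE body: taken
r7=(-18)&1=0
r5=1+1=2
r7=0-18=-18
r1=6+1=7
CMP r1, #12  (cmp 7,12)
BNE body: taken
r7=(-18)&2=2
r5=2+1=3
r7=2-18=-16
r1=7+1=8
CMP r1, #12  (cmp 8,12)
BNE body: taken
r7=(-16)&3=0
r5=3+1=4
r7=0-18=-18
r1=8+1=9
CMP r1, #12  (cmp 9,12)
BNE body: taken
r7=(-18)&4=4
r5=4+1=5
r7=4-18=-14
r1=9+1=10
CMP r1, #12  (cmp 10,12)
BNE body: taken
r7=(-14)&5=0
r5=5+1=6
r7=0-18=-18
r1=10+1=11
CMP r1, #12  (cmp 11,12)
BNE body: taken
r7=(-18)&6=6
r5=6+1=7
r7=6-18=-12
r1=11+1=12
CMP r1, #12  (cmp 12,12)
BNE body: not taken
halt.
Total executed instructions: 46.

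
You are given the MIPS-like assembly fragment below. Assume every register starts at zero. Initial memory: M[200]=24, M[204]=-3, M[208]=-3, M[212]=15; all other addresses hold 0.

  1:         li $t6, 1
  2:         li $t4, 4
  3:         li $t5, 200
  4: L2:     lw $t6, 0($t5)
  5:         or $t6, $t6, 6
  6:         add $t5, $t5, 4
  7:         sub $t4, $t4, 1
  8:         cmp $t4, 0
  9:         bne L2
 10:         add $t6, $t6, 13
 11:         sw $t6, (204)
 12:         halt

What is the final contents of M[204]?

28

li $t6, 1 → $t6=1
li $t4, 4 → $t4=4
li $t5, 200 → $t5=200
lw $t6, 0($t5) → $t6=M[200]=24
or $t6, $t6, 6 → $t6=24|6=30
add $t5, $t5, 4 → $t5=200+4=204
sub $t4, $t4, 1 → $t4=4-1=3
cmp $t4, 0  (cmp 3,0)
bne L2: taken
lw $t6, 0($t5) → $t6=M[204]=-3
or $t6, $t6, 6 → $t6=(-3)|6=-1
add $t5, $t5, 4 → $t5=204+4=208
sub $t4, $t4, 1 → $t4=3-1=2
cmp $t4, 0  (cmp 2,0)
bne L2: taken
lw $t6, 0($t5) → $t6=M[208]=-3
or $t6, $t6, 6 → $t6=(-3)|6=-1
add $t5, $t5, 4 → $t5=208+4=212
sub $t4, $t4, 1 → $t4=2-1=1
cmp $t4, 0  (cmp 1,0)
bne L2: taken
lw $t6, 0($t5) → $t6=M[212]=15
or $t6, $t6, 6 → $t6=15|6=15
add $t5, $t5, 4 → $t5=212+4=216
sub $t4, $t4, 1 → $t4=1-1=0
cmp $t4, 0  (cmp 0,0)
bne L2: not taken
add $t6, $t6, 13 → $t6=15+13=28
sw $t6, (204) → M[204]=28
halt.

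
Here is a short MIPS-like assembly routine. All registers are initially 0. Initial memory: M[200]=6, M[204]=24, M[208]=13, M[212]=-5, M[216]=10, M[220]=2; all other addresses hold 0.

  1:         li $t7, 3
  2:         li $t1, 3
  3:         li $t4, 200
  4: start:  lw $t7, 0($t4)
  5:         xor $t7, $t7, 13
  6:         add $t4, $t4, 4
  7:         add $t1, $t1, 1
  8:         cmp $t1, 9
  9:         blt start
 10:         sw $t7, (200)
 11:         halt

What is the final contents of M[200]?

15

after li $t7, 3: $t7=3
after li $t1, 3: $t1=3
after li $t4, 200: $t4=200
after lw $t7, 0($t4): $t7=M[200]=6
after xor $t7, $t7, 13: $t7=6^13=11
after add $t4, $t4, 4: $t4=200+4=204
after add $t1, $t1, 1: $t1=3+1=4
cmp $t1, 9  (cmp 4,9)
blt start: taken
after lw $t7, 0($t4): $t7=M[204]=24
after xor $t7, $t7, 13: $t7=24^13=21
after add $t4, $t4, 4: $t4=204+4=208
after add $t1, $t1, 1: $t1=4+1=5
cmp $t1, 9  (cmp 5,9)
blt start: taken
after lw $t7, 0($t4): $t7=M[208]=13
after xor $t7, $t7, 13: $t7=13^13=0
after add $t4, $t4, 4: $t4=208+4=212
after add $t1, $t1, 1: $t1=5+1=6
cmp $t1, 9  (cmp 6,9)
blt start: taken
after lw $t7, 0($t4): $t7=M[212]=-5
after xor $t7, $t7, 13: $t7=(-5)^13=-10
after add $t4, $t4, 4: $t4=212+4=216
after add $t1, $t1, 1: $t1=6+1=7
cmp $t1, 9  (cmp 7,9)
blt start: taken
after lw $t7, 0($t4): $t7=M[216]=10
after xor $t7, $t7, 13: $t7=10^13=7
after add $t4, $t4, 4: $t4=216+4=220
after add $t1, $t1, 1: $t1=7+1=8
cmp $t1, 9  (cmp 8,9)
blt start: taken
after lw $t7, 0($t4): $t7=M[220]=2
after xor $t7, $t7, 13: $t7=2^13=15
after add $t4, $t4, 4: $t4=220+4=224
after add $t1, $t1, 1: $t1=8+1=9
cmp $t1, 9  (cmp 9,9)
blt start: not taken
sw $t7, (200) → M[200]=15
halt.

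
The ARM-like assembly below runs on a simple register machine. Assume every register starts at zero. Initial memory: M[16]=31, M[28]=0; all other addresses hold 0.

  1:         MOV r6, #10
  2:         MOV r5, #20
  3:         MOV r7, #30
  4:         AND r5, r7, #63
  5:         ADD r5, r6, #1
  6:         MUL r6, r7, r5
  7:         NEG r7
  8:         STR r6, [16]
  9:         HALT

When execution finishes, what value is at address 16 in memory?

330

after MOV r6, #10: r6=10
after MOV r5, #20: r5=20
after MOV r7, #30: r7=30
after AND r5, r7, #63: r5=30&63=30
after ADD r5, r6, #1: r5=10+1=11
after MUL r6, r7, r5: r6=30*11=330
after NEG r7: r7=-(30)=-30
STR r6, [16] → M[16]=330
halt.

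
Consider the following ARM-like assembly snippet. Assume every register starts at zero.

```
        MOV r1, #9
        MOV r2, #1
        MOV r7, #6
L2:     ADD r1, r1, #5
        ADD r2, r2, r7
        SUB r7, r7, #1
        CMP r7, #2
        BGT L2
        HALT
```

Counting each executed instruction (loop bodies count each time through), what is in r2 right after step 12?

12

r1=9
r2=1
r7=6
r1=9+5=14
r2=1+6=7
r7=6-1=5
CMP r7, #2  (cmp 5,2)
BGT L2: taken
r1=14+5=19
r2=7+5=12
r7=5-1=4
CMP r7, #2  (cmp 4,2)
After step 12: r2 = 12.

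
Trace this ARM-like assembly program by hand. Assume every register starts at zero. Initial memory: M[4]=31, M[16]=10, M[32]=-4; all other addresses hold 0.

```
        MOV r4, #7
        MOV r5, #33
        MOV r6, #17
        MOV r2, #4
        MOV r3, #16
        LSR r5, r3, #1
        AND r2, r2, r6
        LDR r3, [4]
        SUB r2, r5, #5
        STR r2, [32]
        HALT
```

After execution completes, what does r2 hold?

after MOV r4, #7: r4=7
after MOV r5, #33: r5=33
after MOV r6, #17: r6=17
after MOV r2, #4: r2=4
after MOV r3, #16: r3=16
after LSR r5, r3, #1: r5=16>>1=8
after AND r2, r2, r6: r2=4&17=0
after LDR r3, [4]: r3=M[4]=31
after SUB r2, r5, #5: r2=8-5=3
STR r2, [32] → M[32]=3
halt.

3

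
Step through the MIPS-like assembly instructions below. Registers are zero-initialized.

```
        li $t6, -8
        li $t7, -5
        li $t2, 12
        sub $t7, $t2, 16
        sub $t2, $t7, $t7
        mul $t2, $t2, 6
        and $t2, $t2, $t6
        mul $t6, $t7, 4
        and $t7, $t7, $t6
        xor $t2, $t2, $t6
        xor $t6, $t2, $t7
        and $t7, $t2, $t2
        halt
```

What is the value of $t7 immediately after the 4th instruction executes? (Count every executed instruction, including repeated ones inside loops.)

-4

li $t6, -8 → $t6=-8
li $t7, -5 → $t7=-5
li $t2, 12 → $t2=12
sub $t7, $t2, 16 → $t7=12-16=-4
After step 4: $t7 = -4.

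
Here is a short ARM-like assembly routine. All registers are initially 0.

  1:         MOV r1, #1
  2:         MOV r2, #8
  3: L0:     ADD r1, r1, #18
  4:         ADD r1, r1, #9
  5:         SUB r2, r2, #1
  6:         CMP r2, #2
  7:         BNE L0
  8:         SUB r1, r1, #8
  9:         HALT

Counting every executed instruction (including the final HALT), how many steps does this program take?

after MOV r1, #1: r1=1
after MOV r2, #8: r2=8
after ADD r1, r1, #18: r1=1+18=19
after ADD r1, r1, #9: r1=19+9=28
after SUB r2, r2, #1: r2=8-1=7
CMP r2, #2  (cmp 7,2)
BNE L0: taken
after ADD r1, r1, #18: r1=28+18=46
after ADD r1, r1, #9: r1=46+9=55
after SUB r2, r2, #1: r2=7-1=6
CMP r2, #2  (cmp 6,2)
BNE L0: taken
after ADD r1, r1, #18: r1=55+18=73
after ADD r1, r1, #9: r1=73+9=82
after SUB r2, r2, #1: r2=6-1=5
CMP r2, #2  (cmp 5,2)
BNE L0: taken
after ADD r1, r1, #18: r1=82+18=100
after ADD r1, r1, #9: r1=100+9=109
after SUB r2, r2, #1: r2=5-1=4
CMP r2, #2  (cmp 4,2)
BNE L0: taken
after ADD r1, r1, #18: r1=109+18=127
after ADD r1, r1, #9: r1=127+9=136
after SUB r2, r2, #1: r2=4-1=3
CMP r2, #2  (cmp 3,2)
BNE L0: taken
after ADD r1, r1, #18: r1=136+18=154
after ADD r1, r1, #9: r1=154+9=163
after SUB r2, r2, #1: r2=3-1=2
CMP r2, #2  (cmp 2,2)
BNE L0: not taken
after SUB r1, r1, #8: r1=163-8=155
halt.
Total executed instructions: 34.

34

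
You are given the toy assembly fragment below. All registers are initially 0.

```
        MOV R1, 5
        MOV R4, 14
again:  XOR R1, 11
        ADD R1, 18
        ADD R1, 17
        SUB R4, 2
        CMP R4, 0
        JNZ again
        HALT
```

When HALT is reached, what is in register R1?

after MOV R1, 5: R1=5
after MOV R4, 14: R4=14
after XOR R1, 11: R1=5^11=14
after ADD R1, 18: R1=14+18=32
after ADD R1, 17: R1=32+17=49
after SUB R4, 2: R4=14-2=12
CMP R4, 0  (cmp 12,0)
JNZ again: taken
after XOR R1, 11: R1=49^11=58
after ADD R1, 18: R1=58+18=76
after ADD R1, 17: R1=76+17=93
after SUB R4, 2: R4=12-2=10
CMP R4, 0  (cmp 10,0)
JNZ again: taken
after XOR R1, 11: R1=93^11=86
after ADD R1, 18: R1=86+18=104
after ADD R1, 17: R1=104+17=121
after SUB R4, 2: R4=10-2=8
CMP R4, 0  (cmp 8,0)
JNZ again: taken
after XOR R1, 11: R1=121^11=114
after ADD R1, 18: R1=114+18=132
after ADD R1, 17: R1=132+17=149
after SUB R4, 2: R4=8-2=6
CMP R4, 0  (cmp 6,0)
JNZ again: taken
after XOR R1, 11: R1=149^11=158
after ADD R1, 18: R1=158+18=176
after ADD R1, 17: R1=176+17=193
after SUB R4, 2: R4=6-2=4
CMP R4, 0  (cmp 4,0)
JNZ again: taken
after XOR R1, 11: R1=193^11=202
after ADD R1, 18: R1=202+18=220
after ADD R1, 17: R1=220+17=237
after SUB R4, 2: R4=4-2=2
CMP R4, 0  (cmp 2,0)
JNZ again: taken
after XOR R1, 11: R1=237^11=230
after ADD R1, 18: R1=230+18=248
after ADD R1, 17: R1=248+17=265
after SUB R4, 2: R4=2-2=0
CMP R4, 0  (cmp 0,0)
JNZ again: not taken
halt.

265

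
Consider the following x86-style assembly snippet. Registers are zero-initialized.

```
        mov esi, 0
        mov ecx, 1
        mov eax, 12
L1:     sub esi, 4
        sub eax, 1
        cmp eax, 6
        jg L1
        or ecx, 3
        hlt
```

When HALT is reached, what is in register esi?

mov esi, 0 → esi=0
mov ecx, 1 → ecx=1
mov eax, 12 → eax=12
sub esi, 4 → esi=0-4=-4
sub eax, 1 → eax=12-1=11
cmp eax, 6  (cmp 11,6)
jg L1: taken
sub esi, 4 → esi=(-4)-4=-8
sub eax, 1 → eax=11-1=10
cmp eax, 6  (cmp 10,6)
jg L1: taken
sub esi, 4 → esi=(-8)-4=-12
sub eax, 1 → eax=10-1=9
cmp eax, 6  (cmp 9,6)
jg L1: taken
sub esi, 4 → esi=(-12)-4=-16
sub eax, 1 → eax=9-1=8
cmp eax, 6  (cmp 8,6)
jg L1: taken
sub esi, 4 → esi=(-16)-4=-20
sub eax, 1 → eax=8-1=7
cmp eax, 6  (cmp 7,6)
jg L1: taken
sub esi, 4 → esi=(-20)-4=-24
sub eax, 1 → eax=7-1=6
cmp eax, 6  (cmp 6,6)
jg L1: not taken
or ecx, 3 → ecx=1|3=3
halt.

-24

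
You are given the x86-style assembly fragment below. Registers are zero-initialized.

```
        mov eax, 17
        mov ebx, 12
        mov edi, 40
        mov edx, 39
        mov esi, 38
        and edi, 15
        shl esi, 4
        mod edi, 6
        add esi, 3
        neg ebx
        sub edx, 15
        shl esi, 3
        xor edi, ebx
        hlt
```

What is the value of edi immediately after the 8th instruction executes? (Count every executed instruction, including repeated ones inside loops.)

2

mov eax, 17 → eax=17
mov ebx, 12 → ebx=12
mov edi, 40 → edi=40
mov edx, 39 → edx=39
mov esi, 38 → esi=38
and edi, 15 → edi=40&15=8
shl esi, 4 → esi=38<<4=608
mod edi, 6 → edi=8%6=2
After step 8: edi = 2.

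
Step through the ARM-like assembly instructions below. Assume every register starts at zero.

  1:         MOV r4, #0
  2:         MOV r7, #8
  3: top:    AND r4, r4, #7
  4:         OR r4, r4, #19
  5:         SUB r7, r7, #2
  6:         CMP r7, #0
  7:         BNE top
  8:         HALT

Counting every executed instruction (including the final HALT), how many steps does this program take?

23

after MOV r4, #0: r4=0
after MOV r7, #8: r7=8
after AND r4, r4, #7: r4=0&7=0
after OR r4, r4, #19: r4=0|19=19
after SUB r7, r7, #2: r7=8-2=6
CMP r7, #0  (cmp 6,0)
BNE top: taken
after AND r4, r4, #7: r4=19&7=3
after OR r4, r4, #19: r4=3|19=19
after SUB r7, r7, #2: r7=6-2=4
CMP r7, #0  (cmp 4,0)
BNE top: taken
after AND r4, r4, #7: r4=19&7=3
after OR r4, r4, #19: r4=3|19=19
after SUB r7, r7, #2: r7=4-2=2
CMP r7, #0  (cmp 2,0)
BNE top: taken
after AND r4, r4, #7: r4=19&7=3
after OR r4, r4, #19: r4=3|19=19
after SUB r7, r7, #2: r7=2-2=0
CMP r7, #0  (cmp 0,0)
BNE top: not taken
halt.
Total executed instructions: 23.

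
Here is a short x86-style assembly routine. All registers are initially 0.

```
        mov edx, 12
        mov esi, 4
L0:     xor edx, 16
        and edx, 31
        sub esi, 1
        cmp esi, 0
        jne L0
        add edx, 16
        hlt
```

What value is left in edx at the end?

mov edx, 12 → edx=12
mov esi, 4 → esi=4
xor edx, 16 → edx=12^16=28
and edx, 31 → edx=28&31=28
sub esi, 1 → esi=4-1=3
cmp esi, 0  (cmp 3,0)
jne L0: taken
xor edx, 16 → edx=28^16=12
and edx, 31 → edx=12&31=12
sub esi, 1 → esi=3-1=2
cmp esi, 0  (cmp 2,0)
jne L0: taken
xor edx, 16 → edx=12^16=28
and edx, 31 → edx=28&31=28
sub esi, 1 → esi=2-1=1
cmp esi, 0  (cmp 1,0)
jne L0: taken
xor edx, 16 → edx=28^16=12
and edx, 31 → edx=12&31=12
sub esi, 1 → esi=1-1=0
cmp esi, 0  (cmp 0,0)
jne L0: not taken
add edx, 16 → edx=12+16=28
halt.

28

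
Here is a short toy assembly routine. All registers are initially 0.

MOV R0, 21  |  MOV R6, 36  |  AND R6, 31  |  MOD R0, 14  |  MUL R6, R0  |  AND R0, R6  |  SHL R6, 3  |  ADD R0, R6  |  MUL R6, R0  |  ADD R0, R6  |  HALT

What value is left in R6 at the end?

after MOV R0, 21: R0=21
after MOV R6, 36: R6=36
after AND R6, 31: R6=36&31=4
after MOD R0, 14: R0=21%14=7
after MUL R6, R0: R6=4*7=28
after AND R0, R6: R0=7&28=4
after SHL R6, 3: R6=28<<3=224
after ADD R0, R6: R0=4+224=228
after MUL R6, R0: R6=224*228=51072
after ADD R0, R6: R0=228+51072=51300
halt.

51072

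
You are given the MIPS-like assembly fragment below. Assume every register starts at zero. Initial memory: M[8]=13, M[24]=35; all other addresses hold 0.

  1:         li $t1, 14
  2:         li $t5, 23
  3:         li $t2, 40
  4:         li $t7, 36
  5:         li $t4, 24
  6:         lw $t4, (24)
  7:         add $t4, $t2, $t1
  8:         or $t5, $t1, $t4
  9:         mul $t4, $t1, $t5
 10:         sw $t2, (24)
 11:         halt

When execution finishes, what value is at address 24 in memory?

$t1=14
$t5=23
$t2=40
$t7=36
$t4=24
$t4=M[24]=35
$t4=40+14=54
$t5=14|54=62
$t4=14*62=868
sw $t2, (24) → M[24]=40
halt.

40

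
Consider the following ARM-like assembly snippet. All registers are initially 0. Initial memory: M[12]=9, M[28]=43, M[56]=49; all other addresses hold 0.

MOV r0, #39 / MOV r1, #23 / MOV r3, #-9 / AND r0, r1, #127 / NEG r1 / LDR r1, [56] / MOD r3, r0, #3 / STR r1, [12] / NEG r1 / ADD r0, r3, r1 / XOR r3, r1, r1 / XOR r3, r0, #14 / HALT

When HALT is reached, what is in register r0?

-47

after MOV r0, #39: r0=39
after MOV r1, #23: r1=23
after MOV r3, #-9: r3=-9
after AND r0, r1, #127: r0=23&127=23
after NEG r1: r1=-(23)=-23
after LDR r1, [56]: r1=M[56]=49
after MOD r3, r0, #3: r3=23%3=2
STR r1, [12] → M[12]=49
after NEG r1: r1=-(49)=-49
after ADD r0, r3, r1: r0=2+(-49)=-47
after XOR r3, r1, r1: r3=(-49)^(-49)=0
after XOR r3, r0, #14: r3=(-47)^14=-33
halt.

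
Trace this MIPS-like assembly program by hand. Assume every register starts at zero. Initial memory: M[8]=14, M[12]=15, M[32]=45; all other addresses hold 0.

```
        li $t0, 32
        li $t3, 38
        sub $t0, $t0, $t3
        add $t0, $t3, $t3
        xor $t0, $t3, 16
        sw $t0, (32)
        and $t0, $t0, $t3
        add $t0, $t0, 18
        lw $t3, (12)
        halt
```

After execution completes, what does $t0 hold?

$t0=32
$t3=38
$t0=32-38=-6
$t0=38+38=76
$t0=38^16=54
sw $t0, (32) → M[32]=54
$t0=54&38=38
$t0=38+18=56
$t3=M[12]=15
halt.

56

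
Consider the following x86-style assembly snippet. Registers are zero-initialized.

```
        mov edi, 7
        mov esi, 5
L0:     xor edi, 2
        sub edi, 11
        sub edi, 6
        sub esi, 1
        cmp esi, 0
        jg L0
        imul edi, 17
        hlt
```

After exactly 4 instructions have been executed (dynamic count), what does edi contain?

-6

mov edi, 7 → edi=7
mov esi, 5 → esi=5
xor edi, 2 → edi=7^2=5
sub edi, 11 → edi=5-11=-6
After step 4: edi = -6.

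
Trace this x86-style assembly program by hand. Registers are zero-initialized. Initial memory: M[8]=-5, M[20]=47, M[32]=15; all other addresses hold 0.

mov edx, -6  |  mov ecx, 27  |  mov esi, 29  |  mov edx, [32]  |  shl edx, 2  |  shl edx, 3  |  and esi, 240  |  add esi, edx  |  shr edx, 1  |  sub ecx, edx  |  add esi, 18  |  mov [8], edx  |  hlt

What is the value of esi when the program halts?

mov edx, -6 → edx=-6
mov ecx, 27 → ecx=27
mov esi, 29 → esi=29
mov edx, [32] → edx=M[32]=15
shl edx, 2 → edx=15<<2=60
shl edx, 3 → edx=60<<3=480
and esi, 240 → esi=29&240=16
add esi, edx → esi=16+480=496
shr edx, 1 → edx=480>>1=240
sub ecx, edx → ecx=27-240=-213
add esi, 18 → esi=496+18=514
mov [8], edx → M[8]=240
halt.

514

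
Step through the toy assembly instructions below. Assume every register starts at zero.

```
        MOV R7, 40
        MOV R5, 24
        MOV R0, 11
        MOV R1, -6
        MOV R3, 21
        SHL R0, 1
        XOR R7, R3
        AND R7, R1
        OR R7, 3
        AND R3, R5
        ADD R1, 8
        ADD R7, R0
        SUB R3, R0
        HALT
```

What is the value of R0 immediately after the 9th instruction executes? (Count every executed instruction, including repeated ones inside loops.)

22

after MOV R7, 40: R7=40
after MOV R5, 24: R5=24
after MOV R0, 11: R0=11
after MOV R1, -6: R1=-6
after MOV R3, 21: R3=21
after SHL R0, 1: R0=11<<1=22
after XOR R7, R3: R7=40^21=61
after AND R7, R1: R7=61&(-6)=56
after OR R7, 3: R7=56|3=59
After step 9: R0 = 22.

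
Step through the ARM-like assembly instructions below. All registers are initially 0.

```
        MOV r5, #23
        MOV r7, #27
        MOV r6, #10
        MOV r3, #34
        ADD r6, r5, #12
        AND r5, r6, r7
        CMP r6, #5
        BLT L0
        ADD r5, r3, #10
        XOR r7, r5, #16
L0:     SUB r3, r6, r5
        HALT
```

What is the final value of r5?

after MOV r5, #23: r5=23
after MOV r7, #27: r7=27
after MOV r6, #10: r6=10
after MOV r3, #34: r3=34
after ADD r6, r5, #12: r6=23+12=35
after AND r5, r6, r7: r5=35&27=3
CMP r6, #5  (cmp 35,5)
BLT L0: not taken
after ADD r5, r3, #10: r5=34+10=44
after XOR r7, r5, #16: r7=44^16=60
after SUB r3, r6, r5: r3=35-44=-9
halt.

44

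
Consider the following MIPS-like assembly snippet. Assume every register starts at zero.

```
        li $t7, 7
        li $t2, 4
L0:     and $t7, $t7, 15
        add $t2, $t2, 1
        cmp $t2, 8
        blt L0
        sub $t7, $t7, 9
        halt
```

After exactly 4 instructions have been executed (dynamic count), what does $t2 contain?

5

$t7=7
$t2=4
$t7=7&15=7
$t2=4+1=5
After step 4: $t2 = 5.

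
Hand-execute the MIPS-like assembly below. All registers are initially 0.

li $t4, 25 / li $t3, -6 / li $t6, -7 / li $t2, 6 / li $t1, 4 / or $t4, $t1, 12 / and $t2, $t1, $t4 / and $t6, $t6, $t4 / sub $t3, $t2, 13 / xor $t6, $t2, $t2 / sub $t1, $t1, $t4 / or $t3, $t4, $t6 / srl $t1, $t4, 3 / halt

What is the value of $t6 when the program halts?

0

after li $t4, 25: $t4=25
after li $t3, -6: $t3=-6
after li $t6, -7: $t6=-7
after li $t2, 6: $t2=6
after li $t1, 4: $t1=4
after or $t4, $t1, 12: $t4=4|12=12
after and $t2, $t1, $t4: $t2=4&12=4
after and $t6, $t6, $t4: $t6=(-7)&12=8
after sub $t3, $t2, 13: $t3=4-13=-9
after xor $t6, $t2, $t2: $t6=4^4=0
after sub $t1, $t1, $t4: $t1=4-12=-8
after or $t3, $t4, $t6: $t3=12|0=12
after srl $t1, $t4, 3: $t1=12>>3=1
halt.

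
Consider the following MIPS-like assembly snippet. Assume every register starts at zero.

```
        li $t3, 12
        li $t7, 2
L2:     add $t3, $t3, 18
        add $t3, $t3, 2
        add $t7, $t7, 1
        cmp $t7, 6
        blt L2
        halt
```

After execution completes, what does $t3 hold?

92

li $t3, 12 → $t3=12
li $t7, 2 → $t7=2
add $t3, $t3, 18 → $t3=12+18=30
add $t3, $t3, 2 → $t3=30+2=32
add $t7, $t7, 1 → $t7=2+1=3
cmp $t7, 6  (cmp 3,6)
blt L2: taken
add $t3, $t3, 18 → $t3=32+18=50
add $t3, $t3, 2 → $t3=50+2=52
add $t7, $t7, 1 → $t7=3+1=4
cmp $t7, 6  (cmp 4,6)
blt L2: taken
add $t3, $t3, 18 → $t3=52+18=70
add $t3, $t3, 2 → $t3=70+2=72
add $t7, $t7, 1 → $t7=4+1=5
cmp $t7, 6  (cmp 5,6)
blt L2: taken
add $t3, $t3, 18 → $t3=72+18=90
add $t3, $t3, 2 → $t3=90+2=92
add $t7, $t7, 1 → $t7=5+1=6
cmp $t7, 6  (cmp 6,6)
blt L2: not taken
halt.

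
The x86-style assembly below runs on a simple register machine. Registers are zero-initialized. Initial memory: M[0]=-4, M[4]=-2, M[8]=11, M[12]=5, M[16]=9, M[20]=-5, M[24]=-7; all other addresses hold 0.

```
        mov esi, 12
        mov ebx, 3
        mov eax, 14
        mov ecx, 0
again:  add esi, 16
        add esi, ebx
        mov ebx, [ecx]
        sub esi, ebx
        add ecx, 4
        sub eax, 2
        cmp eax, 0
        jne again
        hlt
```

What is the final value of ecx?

28

esi=12
ebx=3
eax=14
ecx=0
esi=12+16=28
esi=28+3=31
ebx=M[0]=-4
esi=31-(-4)=35
ecx=0+4=4
eax=14-2=12
cmp eax, 0  (cmp 12,0)
jne again: taken
esi=35+16=51
esi=51+(-4)=47
ebx=M[4]=-2
esi=47-(-2)=49
ecx=4+4=8
eax=12-2=10
cmp eax, 0  (cmp 10,0)
jne again: taken
esi=49+16=65
esi=65+(-2)=63
ebx=M[8]=11
esi=63-11=52
ecx=8+4=12
eax=10-2=8
cmp eax, 0  (cmp 8,0)
jne again: taken
esi=52+16=68
esi=68+11=79
ebx=M[12]=5
esi=79-5=74
ecx=12+4=16
eax=8-2=6
cmp eax, 0  (cmp 6,0)
jne again: taken
esi=74+16=90
esi=90+5=95
ebx=M[16]=9
esi=95-9=86
ecx=16+4=20
eax=6-2=4
cmp eax, 0  (cmp 4,0)
jne again: taken
esi=86+16=102
esi=102+9=111
ebx=M[20]=-5
esi=111-(-5)=116
ecx=20+4=24
eax=4-2=2
cmp eax, 0  (cmp 2,0)
jne again: taken
esi=116+16=132
esi=132+(-5)=127
ebx=M[24]=-7
esi=127-(-7)=134
ecx=24+4=28
eax=2-2=0
cmp eax, 0  (cmp 0,0)
jne again: not taken
halt.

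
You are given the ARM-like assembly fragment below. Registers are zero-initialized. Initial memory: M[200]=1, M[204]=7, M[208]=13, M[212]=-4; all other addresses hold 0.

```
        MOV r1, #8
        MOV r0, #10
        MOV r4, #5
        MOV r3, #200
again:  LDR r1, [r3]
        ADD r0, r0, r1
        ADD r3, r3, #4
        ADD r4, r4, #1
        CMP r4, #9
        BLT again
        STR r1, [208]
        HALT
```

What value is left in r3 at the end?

216

MOV r1, #8 → r1=8
MOV r0, #10 → r0=10
MOV r4, #5 → r4=5
MOV r3, #200 → r3=200
LDR r1, [r3] → r1=M[200]=1
ADD r0, r0, r1 → r0=10+1=11
ADD r3, r3, #4 → r3=200+4=204
ADD r4, r4, #1 → r4=5+1=6
CMP r4, #9  (cmp 6,9)
BLT again: taken
LDR r1, [r3] → r1=M[204]=7
ADD r0, r0, r1 → r0=11+7=18
ADD r3, r3, #4 → r3=204+4=208
ADD r4, r4, #1 → r4=6+1=7
CMP r4, #9  (cmp 7,9)
BLT again: taken
LDR r1, [r3] → r1=M[208]=13
ADD r0, r0, r1 → r0=18+13=31
ADD r3, r3, #4 → r3=208+4=212
ADD r4, r4, #1 → r4=7+1=8
CMP r4, #9  (cmp 8,9)
BLT again: taken
LDR r1, [r3] → r1=M[212]=-4
ADD r0, r0, r1 → r0=31+(-4)=27
ADD r3, r3, #4 → r3=212+4=216
ADD r4, r4, #1 → r4=8+1=9
CMP r4, #9  (cmp 9,9)
BLT again: not taken
STR r1, [208] → M[208]=-4
halt.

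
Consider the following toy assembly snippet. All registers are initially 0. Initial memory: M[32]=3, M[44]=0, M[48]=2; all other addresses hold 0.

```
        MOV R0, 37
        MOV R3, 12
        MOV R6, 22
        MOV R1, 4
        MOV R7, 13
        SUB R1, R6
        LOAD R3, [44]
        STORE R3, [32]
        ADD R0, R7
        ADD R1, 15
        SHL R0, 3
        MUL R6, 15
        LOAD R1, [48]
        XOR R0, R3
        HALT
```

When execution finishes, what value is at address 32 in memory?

0

after MOV R0, 37: R0=37
after MOV R3, 12: R3=12
after MOV R6, 22: R6=22
after MOV R1, 4: R1=4
after MOV R7, 13: R7=13
after SUB R1, R6: R1=4-22=-18
after LOAD R3, [44]: R3=M[44]=0
STORE R3, [32] → M[32]=0
after ADD R0, R7: R0=37+13=50
after ADD R1, 15: R1=(-18)+15=-3
after SHL R0, 3: R0=50<<3=400
after MUL R6, 15: R6=22*15=330
after LOAD R1, [48]: R1=M[48]=2
after XOR R0, R3: R0=400^0=400
halt.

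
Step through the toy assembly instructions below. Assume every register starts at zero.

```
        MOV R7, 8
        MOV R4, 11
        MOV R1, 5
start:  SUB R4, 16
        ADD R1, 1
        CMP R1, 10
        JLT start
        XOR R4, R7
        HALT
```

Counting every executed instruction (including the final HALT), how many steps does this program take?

MOV R7, 8 → R7=8
MOV R4, 11 → R4=11
MOV R1, 5 → R1=5
SUB R4, 16 → R4=11-16=-5
ADD R1, 1 → R1=5+1=6
CMP R1, 10  (cmp 6,10)
JLT start: taken
SUB R4, 16 → R4=(-5)-16=-21
ADD R1, 1 → R1=6+1=7
CMP R1, 10  (cmp 7,10)
JLT start: taken
SUB R4, 16 → R4=(-21)-16=-37
ADD R1, 1 → R1=7+1=8
CMP R1, 10  (cmp 8,10)
JLT start: taken
SUB R4, 16 → R4=(-37)-16=-53
ADD R1, 1 → R1=8+1=9
CMP R1, 10  (cmp 9,10)
JLT start: taken
SUB R4, 16 → R4=(-53)-16=-69
ADD R1, 1 → R1=9+1=10
CMP R1, 10  (cmp 10,10)
JLT start: not taken
XOR R4, R7 → R4=(-69)^8=-77
halt.
Total executed instructions: 25.

25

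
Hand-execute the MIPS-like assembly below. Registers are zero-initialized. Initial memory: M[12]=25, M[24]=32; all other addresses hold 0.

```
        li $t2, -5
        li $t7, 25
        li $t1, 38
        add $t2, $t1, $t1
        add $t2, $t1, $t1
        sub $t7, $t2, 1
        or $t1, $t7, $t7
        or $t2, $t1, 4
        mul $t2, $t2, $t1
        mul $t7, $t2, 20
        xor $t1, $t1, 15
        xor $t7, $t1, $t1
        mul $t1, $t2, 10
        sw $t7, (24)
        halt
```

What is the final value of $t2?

after li $t2, -5: $t2=-5
after li $t7, 25: $t7=25
after li $t1, 38: $t1=38
after add $t2, $t1, $t1: $t2=38+38=76
after add $t2, $t1, $t1: $t2=38+38=76
after sub $t7, $t2, 1: $t7=76-1=75
after or $t1, $t7, $t7: $t1=75|75=75
after or $t2, $t1, 4: $t2=75|4=79
after mul $t2, $t2, $t1: $t2=79*75=5925
after mul $t7, $t2, 20: $t7=5925*20=118500
after xor $t1, $t1, 15: $t1=75^15=68
after xor $t7, $t1, $t1: $t7=68^68=0
after mul $t1, $t2, 10: $t1=5925*10=59250
sw $t7, (24) → M[24]=0
halt.

5925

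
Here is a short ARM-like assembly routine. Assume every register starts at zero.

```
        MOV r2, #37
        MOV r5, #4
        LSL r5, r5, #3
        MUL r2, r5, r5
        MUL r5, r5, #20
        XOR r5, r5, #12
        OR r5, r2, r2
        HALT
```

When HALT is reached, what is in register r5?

after MOV r2, #37: r2=37
after MOV r5, #4: r5=4
after LSL r5, r5, #3: r5=4<<3=32
after MUL r2, r5, r5: r2=32*32=1024
after MUL r5, r5, #20: r5=32*20=640
after XOR r5, r5, #12: r5=640^12=652
after OR r5, r2, r2: r5=1024|1024=1024
halt.

1024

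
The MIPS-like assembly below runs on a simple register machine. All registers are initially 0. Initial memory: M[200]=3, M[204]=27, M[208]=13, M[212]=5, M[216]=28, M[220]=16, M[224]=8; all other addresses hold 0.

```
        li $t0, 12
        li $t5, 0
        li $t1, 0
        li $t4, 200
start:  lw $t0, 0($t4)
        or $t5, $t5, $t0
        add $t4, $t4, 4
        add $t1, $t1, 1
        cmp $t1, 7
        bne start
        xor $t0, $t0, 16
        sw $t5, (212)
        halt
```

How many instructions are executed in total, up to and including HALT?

li $t0, 12 → $t0=12
li $t5, 0 → $t5=0
li $t1, 0 → $t1=0
li $t4, 200 → $t4=200
lw $t0, 0($t4) → $t0=M[200]=3
or $t5, $t5, $t0 → $t5=0|3=3
add $t4, $t4, 4 → $t4=200+4=204
add $t1, $t1, 1 → $t1=0+1=1
cmp $t1, 7  (cmp 1,7)
bne start: taken
lw $t0, 0($t4) → $t0=M[204]=27
or $t5, $t5, $t0 → $t5=3|27=27
add $t4, $t4, 4 → $t4=204+4=208
add $t1, $t1, 1 → $t1=1+1=2
cmp $t1, 7  (cmp 2,7)
bne start: taken
lw $t0, 0($t4) → $t0=M[208]=13
or $t5, $t5, $t0 → $t5=27|13=31
add $t4, $t4, 4 → $t4=208+4=212
add $t1, $t1, 1 → $t1=2+1=3
cmp $t1, 7  (cmp 3,7)
bne start: taken
lw $t0, 0($t4) → $t0=M[212]=5
or $t5, $t5, $t0 → $t5=31|5=31
add $t4, $t4, 4 → $t4=212+4=216
add $t1, $t1, 1 → $t1=3+1=4
cmp $t1, 7  (cmp 4,7)
bne start: taken
lw $t0, 0($t4) → $t0=M[216]=28
or $t5, $t5, $t0 → $t5=31|28=31
add $t4, $t4, 4 → $t4=216+4=220
add $t1, $t1, 1 → $t1=4+1=5
cmp $t1, 7  (cmp 5,7)
bne start: taken
lw $t0, 0($t4) → $t0=M[220]=16
or $t5, $t5, $t0 → $t5=31|16=31
add $t4, $t4, 4 → $t4=220+4=224
add $t1, $t1, 1 → $t1=5+1=6
cmp $t1, 7  (cmp 6,7)
bne start: taken
lw $t0, 0($t4) → $t0=M[224]=8
or $t5, $t5, $t0 → $t5=31|8=31
add $t4, $t4, 4 → $t4=224+4=228
add $t1, $t1, 1 → $t1=6+1=7
cmp $t1, 7  (cmp 7,7)
bne start: not taken
xor $t0, $t0, 16 → $t0=8^16=24
sw $t5, (212) → M[212]=31
halt.
Total executed instructions: 49.

49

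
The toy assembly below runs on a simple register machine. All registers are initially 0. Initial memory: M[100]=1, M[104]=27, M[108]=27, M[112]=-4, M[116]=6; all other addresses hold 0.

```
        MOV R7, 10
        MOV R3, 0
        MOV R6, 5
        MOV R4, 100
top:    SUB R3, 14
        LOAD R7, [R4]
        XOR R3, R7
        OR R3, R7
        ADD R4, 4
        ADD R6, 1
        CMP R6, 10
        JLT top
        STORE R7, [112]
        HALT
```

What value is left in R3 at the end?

-17

R7=10
R3=0
R6=5
R4=100
R3=0-14=-14
R7=M[100]=1
R3=(-14)^1=-13
R3=(-13)|1=-13
R4=100+4=104
R6=5+1=6
CMP R6, 10  (cmp 6,10)
JLT top: taken
R3=(-13)-14=-27
R7=M[104]=27
R3=(-27)^27=-2
R3=(-2)|27=-1
R4=104+4=108
R6=6+1=7
CMP R6, 10  (cmp 7,10)
JLT top: taken
R3=(-1)-14=-15
R7=M[108]=27
R3=(-15)^27=-22
R3=(-22)|27=-5
R4=108+4=112
R6=7+1=8
CMP R6, 10  (cmp 8,10)
JLT top: taken
R3=(-5)-14=-19
R7=M[112]=-4
R3=(-19)^(-4)=17
R3=17|(-4)=-3
R4=112+4=116
R6=8+1=9
CMP R6, 10  (cmp 9,10)
JLT top: taken
R3=(-3)-14=-17
R7=M[116]=6
R3=(-17)^6=-23
R3=(-23)|6=-17
R4=116+4=120
R6=9+1=10
CMP R6, 10  (cmp 10,10)
JLT top: not taken
STORE R7, [112] → M[112]=6
halt.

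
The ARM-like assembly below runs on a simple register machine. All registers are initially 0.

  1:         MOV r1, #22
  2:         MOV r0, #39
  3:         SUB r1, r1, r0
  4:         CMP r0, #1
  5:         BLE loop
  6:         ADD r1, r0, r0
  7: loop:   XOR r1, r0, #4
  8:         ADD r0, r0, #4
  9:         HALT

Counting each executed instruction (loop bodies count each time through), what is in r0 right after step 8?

43

r1=22
r0=39
r1=22-39=-17
CMP r0, #1  (cmp 39,1)
BLE loop: not taken
r1=39+39=78
r1=39^4=35
r0=39+4=43
After step 8: r0 = 43.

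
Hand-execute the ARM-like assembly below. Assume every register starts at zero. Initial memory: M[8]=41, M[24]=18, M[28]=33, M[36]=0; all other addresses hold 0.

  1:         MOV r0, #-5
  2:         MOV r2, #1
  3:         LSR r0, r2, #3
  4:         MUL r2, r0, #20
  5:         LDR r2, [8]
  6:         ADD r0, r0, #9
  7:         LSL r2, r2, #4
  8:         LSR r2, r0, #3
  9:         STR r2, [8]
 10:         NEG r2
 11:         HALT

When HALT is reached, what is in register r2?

after MOV r0, #-5: r0=-5
after MOV r2, #1: r2=1
after LSR r0, r2, #3: r0=1>>3=0
after MUL r2, r0, #20: r2=0*20=0
after LDR r2, [8]: r2=M[8]=41
after ADD r0, r0, #9: r0=0+9=9
after LSL r2, r2, #4: r2=41<<4=656
after LSR r2, r0, #3: r2=9>>3=1
STR r2, [8] → M[8]=1
after NEG r2: r2=-(1)=-1
halt.

-1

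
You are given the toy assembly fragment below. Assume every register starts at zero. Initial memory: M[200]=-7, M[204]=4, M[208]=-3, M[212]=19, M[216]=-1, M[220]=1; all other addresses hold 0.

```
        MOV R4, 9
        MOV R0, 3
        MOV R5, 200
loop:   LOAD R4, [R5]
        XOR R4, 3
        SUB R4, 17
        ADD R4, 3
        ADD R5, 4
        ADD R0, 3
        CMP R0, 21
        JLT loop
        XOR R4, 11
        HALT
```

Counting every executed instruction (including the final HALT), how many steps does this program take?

53

after MOV R4, 9: R4=9
after MOV R0, 3: R0=3
after MOV R5, 200: R5=200
after LOAD R4, [R5]: R4=M[200]=-7
after XOR R4, 3: R4=(-7)^3=-6
after SUB R4, 17: R4=(-6)-17=-23
after ADD R4, 3: R4=(-23)+3=-20
after ADD R5, 4: R5=200+4=204
after ADD R0, 3: R0=3+3=6
CMP R0, 21  (cmp 6,21)
JLT loop: taken
after LOAD R4, [R5]: R4=M[204]=4
after XOR R4, 3: R4=4^3=7
after SUB R4, 17: R4=7-17=-10
after ADD R4, 3: R4=(-10)+3=-7
after ADD R5, 4: R5=204+4=208
after ADD R0, 3: R0=6+3=9
CMP R0, 21  (cmp 9,21)
JLT loop: taken
after LOAD R4, [R5]: R4=M[208]=-3
after XOR R4, 3: R4=(-3)^3=-2
after SUB R4, 17: R4=(-2)-17=-19
after ADD R4, 3: R4=(-19)+3=-16
after ADD R5, 4: R5=208+4=212
after ADD R0, 3: R0=9+3=12
CMP R0, 21  (cmp 12,21)
JLT loop: taken
after LOAD R4, [R5]: R4=M[212]=19
after XOR R4, 3: R4=19^3=16
after SUB R4, 17: R4=16-17=-1
after ADD R4, 3: R4=(-1)+3=2
after ADD R5, 4: R5=212+4=216
after ADD R0, 3: R0=12+3=15
CMP R0, 21  (cmp 15,21)
JLT loop: taken
after LOAD R4, [R5]: R4=M[216]=-1
after XOR R4, 3: R4=(-1)^3=-4
after SUB R4, 17: R4=(-4)-17=-21
after ADD R4, 3: R4=(-21)+3=-18
after ADD R5, 4: R5=216+4=220
after ADD R0, 3: R0=15+3=18
CMP R0, 21  (cmp 18,21)
JLT loop: taken
after LOAD R4, [R5]: R4=M[220]=1
after XOR R4, 3: R4=1^3=2
after SUB R4, 17: R4=2-17=-15
after ADD R4, 3: R4=(-15)+3=-12
after ADD R5, 4: R5=220+4=224
after ADD R0, 3: R0=18+3=21
CMP R0, 21  (cmp 21,21)
JLT loop: not taken
after XOR R4, 11: R4=(-12)^11=-1
halt.
Total executed instructions: 53.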